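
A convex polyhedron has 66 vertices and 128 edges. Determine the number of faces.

Here V − E + F = 2.
F = 2 − V + E = 2 − 66 + 128 = 64.

64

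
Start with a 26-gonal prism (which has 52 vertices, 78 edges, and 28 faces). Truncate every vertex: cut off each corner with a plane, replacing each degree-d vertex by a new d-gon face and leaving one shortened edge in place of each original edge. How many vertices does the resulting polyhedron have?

156

Truncation replaces each original edge-end by a new vertex, so V′ = 2E = 156.
Each original edge survives, and each old vertex of degree d contributes d new edges; summing degrees gives Σd = 2E, so E′ = E + 2E = 3E = 234.
Each original face survives and each original vertex becomes one new face: F′ = F + V = 80.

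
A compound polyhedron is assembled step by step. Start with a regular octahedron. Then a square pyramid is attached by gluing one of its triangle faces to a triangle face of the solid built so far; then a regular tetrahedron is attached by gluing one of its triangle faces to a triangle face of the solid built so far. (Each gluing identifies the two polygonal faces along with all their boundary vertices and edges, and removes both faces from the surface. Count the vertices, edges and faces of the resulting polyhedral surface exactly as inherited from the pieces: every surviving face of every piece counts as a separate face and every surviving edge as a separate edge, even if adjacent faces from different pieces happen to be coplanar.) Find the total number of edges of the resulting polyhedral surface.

20

A regular octahedron: V=6, E=12, F=8.
Attach a square pyramid (V=5, E=8, F=5) along a 3-gon: merge 3 vertices and 3 edges, delete both glued faces → V=8, E=17, F=11.
Attach a regular tetrahedron (V=4, E=6, F=4) along a 3-gon: merge 3 vertices and 3 edges, delete both glued faces → V=9, E=20, F=13.
Check: V − E + F = 9 − 20 + 13 = 2.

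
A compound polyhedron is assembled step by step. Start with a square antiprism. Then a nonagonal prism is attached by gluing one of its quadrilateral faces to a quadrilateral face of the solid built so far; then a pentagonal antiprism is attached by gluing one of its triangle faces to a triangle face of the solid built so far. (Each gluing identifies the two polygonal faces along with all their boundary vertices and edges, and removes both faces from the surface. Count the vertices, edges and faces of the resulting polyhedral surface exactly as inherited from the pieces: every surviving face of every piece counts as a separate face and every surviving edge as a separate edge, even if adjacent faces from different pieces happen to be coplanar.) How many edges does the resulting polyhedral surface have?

A square antiprism: V=8, E=16, F=10.
Attach a nonagonal prism (V=18, E=27, F=11) along a 4-gon: merge 4 vertices and 4 edges, delete both glued faces → V=22, E=39, F=19.
Attach a pentagonal antiprism (V=10, E=20, F=12) along a 3-gon: merge 3 vertices and 3 edges, delete both glued faces → V=29, E=56, F=29.
Check: V − E + F = 29 − 56 + 29 = 2.

56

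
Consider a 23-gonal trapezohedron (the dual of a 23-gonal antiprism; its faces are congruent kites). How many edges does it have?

92

The n-trapezohedron (dual of the n-antiprism) has V = 2·23 + 2 = 48, E = 4·23 = 92, F = 2·23 = 46.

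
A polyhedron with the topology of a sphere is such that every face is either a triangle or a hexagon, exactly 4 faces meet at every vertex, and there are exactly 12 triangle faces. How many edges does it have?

24

Let x be the number of hexagons; then F = 12 + x.
Edge–face incidences: 2E = 3·12 + 6·x = 36 + 6x.
Every vertex has degree 4, so 4V = 2E.
Euler: V − E + F = 2 ⇒ (2E)/4 − E + (12 + x) = 2.
Multiply by 8: 2·(2E) − 4·(2E) + 8·(12 + x) = 16, i.e. 96 + 8x − 2·(36 + 6x) = 16.
Collecting terms: −4x + 24 = 16, so −4x = −8, so x = 2.
Then 2E = 36 + 6·2 = 48, so E = 24, V = 2E/4 = 12, F = 12 + 2 = 14.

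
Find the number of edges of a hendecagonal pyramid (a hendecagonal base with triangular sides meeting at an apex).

A pyramid on an n-gon base has one n-gon and n triangles: V = 11 + 1 = 12, E = 2·11 = 22, F = 11 + 1 = 12.

22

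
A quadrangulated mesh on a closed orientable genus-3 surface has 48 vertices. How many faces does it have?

χ = 2 − 2·3 = -4, and every face is a square so 4F = 2E.
V − E + F = -4 with E = 4F/2 gives 48 − (4/2 − 1)·F = -4, so F = 52 and E = 104.

52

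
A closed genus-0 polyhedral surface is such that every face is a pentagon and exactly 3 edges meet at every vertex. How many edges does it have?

Each face has 5 edges and each edge borders two faces, so 2E = 5F.
Each vertex has degree 3, so 3V = 2E and hence V = 5F/3.
Euler: V − E + F = 2 ⇒ (5F/3) − (5F/2) + F = 2.
Multiply by 6: (10 − 15 + 6)F = 12, i.e. 1F = 12.
So F = 12, E = 5·12/2 = 30, V = 5·12/3 = 20.

30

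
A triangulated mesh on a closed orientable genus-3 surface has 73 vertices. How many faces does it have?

154

χ = 2 − 2·3 = -4, and every face is a triangle so 3F = 2E.
V − E + F = -4 with E = 3F/2 gives 73 − (3/2 − 1)·F = -4, so F = 154 and E = 231.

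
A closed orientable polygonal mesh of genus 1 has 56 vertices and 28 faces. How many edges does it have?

84

For a closed orientable surface of genus 1, χ = 2 − 2·1 = 0.
E = V + F − (0) = 56 + 28 − (0) = 84.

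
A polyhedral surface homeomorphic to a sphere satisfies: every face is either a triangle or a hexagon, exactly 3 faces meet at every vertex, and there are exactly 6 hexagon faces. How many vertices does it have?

16

Let x be the number of triangles; then F = 6 + x.
Edge–face incidences: 2E = 6·6 + 3·x = 36 + 3x.
Every vertex has degree 3, so 3V = 2E.
Euler: V − E + F = 2 ⇒ (2E)/3 − E + (6 + x) = 2.
Multiply by 6: 2·(2E) − 3·(2E) + 6·(6 + x) = 12, i.e. 36 + 6x − (36 + 3x) = 12.
Collecting terms: 3x = 12, so x = 4.
Then 2E = 36 + 3·4 = 48, so E = 24, V = 2E/3 = 16, F = 6 + 4 = 10.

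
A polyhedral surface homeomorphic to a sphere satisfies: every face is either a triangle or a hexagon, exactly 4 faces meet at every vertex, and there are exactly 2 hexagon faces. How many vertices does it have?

Let x be the number of triangles; then F = 2 + x.
Edge–face incidences: 2E = 6·2 + 3·x = 12 + 3x.
Every vertex has degree 4, so 4V = 2E.
Euler: V − E + F = 2 ⇒ (2E)/4 − E + (2 + x) = 2.
Multiply by 8: 2·(2E) − 4·(2E) + 8·(2 + x) = 16, i.e. 16 + 8x − 2·(12 + 3x) = 16.
Collecting terms: 2x − 8 = 16, so 2x = 24, so x = 12.
Then 2E = 12 + 3·12 = 48, so E = 24, V = 2E/4 = 12, F = 2 + 12 = 14.

12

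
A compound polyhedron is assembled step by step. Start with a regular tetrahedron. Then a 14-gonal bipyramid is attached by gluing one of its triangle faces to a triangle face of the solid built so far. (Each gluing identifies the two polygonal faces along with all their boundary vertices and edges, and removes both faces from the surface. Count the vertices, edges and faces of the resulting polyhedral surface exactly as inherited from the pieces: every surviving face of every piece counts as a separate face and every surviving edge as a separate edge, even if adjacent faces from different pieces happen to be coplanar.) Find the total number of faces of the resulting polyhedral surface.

30

A regular tetrahedron: V=4, E=6, F=4.
Attach a 14-gonal bipyramid (V=16, E=42, F=28) along a 3-gon: merge 3 vertices and 3 edges, delete both glued faces → V=17, E=45, F=30.
Check: V − E + F = 17 − 45 + 30 = 2.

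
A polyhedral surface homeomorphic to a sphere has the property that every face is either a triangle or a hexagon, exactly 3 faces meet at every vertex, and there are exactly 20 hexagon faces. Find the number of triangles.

4

Let x be the number of triangles; then F = 20 + x.
Edge–face incidences: 2E = 6·20 + 3·x = 120 + 3x.
Every vertex has degree 3, so 3V = 2E.
Euler: V − E + F = 2 ⇒ (2E)/3 − E + (20 + x) = 2.
Multiply by 6: 2·(2E) − 3·(2E) + 6·(20 + x) = 12, i.e. 120 + 6x − (120 + 3x) = 12.
Collecting terms: 3x = 12, so x = 4.
Then 2E = 120 + 3·4 = 132, so E = 66, V = 2E/3 = 44, F = 20 + 4 = 24.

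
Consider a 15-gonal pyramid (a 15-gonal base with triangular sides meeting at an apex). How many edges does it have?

30

A pyramid on an n-gon base has one n-gon and n triangles: V = 15 + 1 = 16, E = 2·15 = 30, F = 15 + 1 = 16.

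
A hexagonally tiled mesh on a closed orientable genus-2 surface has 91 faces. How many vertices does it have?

χ = 2 − 2·2 = -2, and every face is a hexagon so 6F = 2E.
E = 6·91/2 = 273. Then V = -2 + E − F = -2 + 273 − 91 = 180.

180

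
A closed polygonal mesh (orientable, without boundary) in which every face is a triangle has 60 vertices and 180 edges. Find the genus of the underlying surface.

Every face is a triangle and each edge borders two faces, so 3F = 2·180, giving F = 120.
χ = V − E + F = 60 − 180 + 120 = 0.
For a closed orientable surface χ = 2 − 2g, so g = (2 − (0))/2 = 1.

1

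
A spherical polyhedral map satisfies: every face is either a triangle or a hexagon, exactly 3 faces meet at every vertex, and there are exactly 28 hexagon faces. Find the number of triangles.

4

Let x be the number of triangles; then F = 28 + x.
Edge–face incidences: 2E = 6·28 + 3·x = 168 + 3x.
Every vertex has degree 3, so 3V = 2E.
Euler: V − E + F = 2 ⇒ (2E)/3 − E + (28 + x) = 2.
Multiply by 6: 2·(2E) − 3·(2E) + 6·(28 + x) = 12, i.e. 168 + 6x − (168 + 3x) = 12.
Collecting terms: 3x = 12, so x = 4.
Then 2E = 168 + 3·4 = 180, so E = 90, V = 2E/3 = 60, F = 28 + 4 = 32.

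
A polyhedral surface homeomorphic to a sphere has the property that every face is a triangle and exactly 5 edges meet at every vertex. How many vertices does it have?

12

Each face has 3 edges and each edge borders two faces, so 2E = 3F.
Each vertex has degree 5, so 5V = 2E and hence V = 3F/5.
Euler: V − E + F = 2 ⇒ (3F/5) − (3F/2) + F = 2.
Multiply by 10: (6 − 15 + 10)F = 20, i.e. 1F = 20.
So F = 20, E = 3·20/2 = 30, V = 3·20/5 = 12.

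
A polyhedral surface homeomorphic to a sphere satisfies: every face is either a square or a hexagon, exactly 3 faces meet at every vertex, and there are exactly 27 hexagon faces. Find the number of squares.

Let x be the number of squares; then F = 27 + x.
Edge–face incidences: 2E = 6·27 + 4·x = 162 + 4x.
Every vertex has degree 3, so 3V = 2E.
Euler: V − E + F = 2 ⇒ (2E)/3 − E + (27 + x) = 2.
Multiply by 6: 2·(2E) − 3·(2E) + 6·(27 + x) = 12, i.e. 162 + 6x − (162 + 4x) = 12.
Collecting terms: 2x = 12, so x = 6.
Then 2E = 162 + 4·6 = 186, so E = 93, V = 2E/3 = 62, F = 27 + 6 = 33.

6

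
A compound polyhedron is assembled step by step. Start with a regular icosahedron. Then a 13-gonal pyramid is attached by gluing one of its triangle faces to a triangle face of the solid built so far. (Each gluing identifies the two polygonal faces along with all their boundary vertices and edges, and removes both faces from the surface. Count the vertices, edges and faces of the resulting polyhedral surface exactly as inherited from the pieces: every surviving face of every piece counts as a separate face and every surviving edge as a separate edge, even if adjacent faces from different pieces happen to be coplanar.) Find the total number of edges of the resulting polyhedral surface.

A regular icosahedron: V=12, E=30, F=20.
Attach a 13-gonal pyramid (V=14, E=26, F=14) along a 3-gon: merge 3 vertices and 3 edges, delete both glued faces → V=23, E=53, F=32.
Check: V − E + F = 23 − 53 + 32 = 2.

53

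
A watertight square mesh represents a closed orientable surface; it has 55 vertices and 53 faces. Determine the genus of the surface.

Every face is a square, so 2E = 4·53 = 212, giving E = 106.
χ = V − E + F = 55 − 106 + 53 = 2.
For a closed orientable surface χ = 2 − 2g, so g = (2 − (2))/2 = 0.

0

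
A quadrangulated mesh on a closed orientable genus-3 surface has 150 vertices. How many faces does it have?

χ = 2 − 2·3 = -4, and every face is a square so 4F = 2E.
V − E + F = -4 with E = 4F/2 gives 150 − (4/2 − 1)·F = -4, so F = 154 and E = 308.

154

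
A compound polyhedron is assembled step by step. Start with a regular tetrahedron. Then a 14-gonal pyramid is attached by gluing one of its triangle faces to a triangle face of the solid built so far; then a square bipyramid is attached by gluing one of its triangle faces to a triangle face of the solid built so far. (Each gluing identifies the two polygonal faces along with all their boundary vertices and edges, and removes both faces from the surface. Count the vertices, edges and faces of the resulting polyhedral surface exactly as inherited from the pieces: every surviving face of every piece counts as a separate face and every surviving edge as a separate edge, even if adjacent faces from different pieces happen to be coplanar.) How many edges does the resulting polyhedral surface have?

A regular tetrahedron: V=4, E=6, F=4.
Attach a 14-gonal pyramid (V=15, E=28, F=15) along a 3-gon: merge 3 vertices and 3 edges, delete both glued faces → V=16, E=31, F=17.
Attach a square bipyramid (V=6, E=12, F=8) along a 3-gon: merge 3 vertices and 3 edges, delete both glued faces → V=19, E=40, F=23.
Check: V − E + F = 19 − 40 + 23 = 2.

40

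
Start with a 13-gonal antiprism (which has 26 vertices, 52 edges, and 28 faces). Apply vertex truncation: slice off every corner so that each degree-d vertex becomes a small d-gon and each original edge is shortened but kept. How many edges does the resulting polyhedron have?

156

Truncation replaces each original edge-end by a new vertex, so V′ = 2E = 104.
Each original edge survives, and each old vertex of degree d contributes d new edges; summing degrees gives Σd = 2E, so E′ = E + 2E = 3E = 156.
Each original face survives and each original vertex becomes one new face: F′ = F + V = 54.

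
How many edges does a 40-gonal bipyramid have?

A bipyramid over an n-gon has 2n triangular faces and n + 2 vertices: V = 40 + 2 = 42, E = 3·40 = 120, F = 2·40 = 80.
Check: V − E + F = 42 − 120 + 80 = 2.

120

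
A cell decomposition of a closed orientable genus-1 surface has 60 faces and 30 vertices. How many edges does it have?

90

For a closed orientable surface of genus 1, χ = 2 − 2·1 = 0.
E = V + F − (0) = 30 + 60 − (0) = 90.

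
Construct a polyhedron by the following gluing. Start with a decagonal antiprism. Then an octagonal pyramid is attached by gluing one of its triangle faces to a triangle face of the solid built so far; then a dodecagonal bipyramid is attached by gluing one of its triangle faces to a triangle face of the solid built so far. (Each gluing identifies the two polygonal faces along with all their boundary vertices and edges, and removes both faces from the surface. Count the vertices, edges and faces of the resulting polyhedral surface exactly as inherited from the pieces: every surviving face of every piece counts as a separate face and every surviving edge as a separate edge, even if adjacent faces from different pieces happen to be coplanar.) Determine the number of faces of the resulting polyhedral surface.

51

A decagonal antiprism: V=20, E=40, F=22.
Attach an octagonal pyramid (V=9, E=16, F=9) along a 3-gon: merge 3 vertices and 3 edges, delete both glued faces → V=26, E=53, F=29.
Attach a dodecagonal bipyramid (V=14, E=36, F=24) along a 3-gon: merge 3 vertices and 3 edges, delete both glued faces → V=37, E=86, F=51.
Check: V − E + F = 37 − 86 + 51 = 2.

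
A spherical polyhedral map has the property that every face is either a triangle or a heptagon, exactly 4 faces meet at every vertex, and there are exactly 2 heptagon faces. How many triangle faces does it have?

14

Let x be the number of triangles; then F = 2 + x.
Edge–face incidences: 2E = 7·2 + 3·x = 14 + 3x.
Every vertex has degree 4, so 4V = 2E.
Euler: V − E + F = 2 ⇒ (2E)/4 − E + (2 + x) = 2.
Multiply by 8: 2·(2E) − 4·(2E) + 8·(2 + x) = 16, i.e. 16 + 8x − 2·(14 + 3x) = 16.
Collecting terms: 2x − 12 = 16, so 2x = 28, so x = 14.
Then 2E = 14 + 3·14 = 56, so E = 28, V = 2E/4 = 14, F = 2 + 14 = 16.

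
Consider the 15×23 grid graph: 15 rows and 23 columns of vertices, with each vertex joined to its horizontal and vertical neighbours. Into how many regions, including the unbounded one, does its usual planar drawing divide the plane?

The grid has V = 15·23 = 345 vertices and E = 15·22 + 23·14 = 652 edges.
F = 2 − V + E = 2 − 345 + 652 = 309.

309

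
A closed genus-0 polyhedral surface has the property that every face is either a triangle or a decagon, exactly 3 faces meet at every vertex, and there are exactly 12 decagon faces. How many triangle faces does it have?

20

Let x be the number of triangles; then F = 12 + x.
Edge–face incidences: 2E = 10·12 + 3·x = 120 + 3x.
Every vertex has degree 3, so 3V = 2E.
Euler: V − E + F = 2 ⇒ (2E)/3 − E + (12 + x) = 2.
Multiply by 6: 2·(2E) − 3·(2E) + 6·(12 + x) = 12, i.e. 72 + 6x − (120 + 3x) = 12.
Collecting terms: 3x − 48 = 12, so 3x = 60, so x = 20.
Then 2E = 120 + 3·20 = 180, so E = 90, V = 2E/3 = 60, F = 12 + 20 = 32.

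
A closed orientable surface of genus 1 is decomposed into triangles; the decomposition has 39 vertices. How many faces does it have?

χ = 2 − 2·1 = 0, and every face is a triangle so 3F = 2E.
V − E + F = 0 with E = 3F/2 gives 39 − (3/2 − 1)·F = 0, so F = 78 and E = 117.

78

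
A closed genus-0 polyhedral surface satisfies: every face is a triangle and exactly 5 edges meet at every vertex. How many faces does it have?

20

Each face has 3 edges and each edge borders two faces, so 2E = 3F.
Each vertex has degree 5, so 5V = 2E and hence V = 3F/5.
Euler: V − E + F = 2 ⇒ (3F/5) − (3F/2) + F = 2.
Multiply by 10: (6 − 15 + 10)F = 20, i.e. 1F = 20.
So F = 20, E = 3·20/2 = 30, V = 3·20/5 = 12.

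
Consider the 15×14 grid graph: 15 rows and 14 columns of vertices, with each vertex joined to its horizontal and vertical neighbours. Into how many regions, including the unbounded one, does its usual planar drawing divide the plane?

The grid has V = 15·14 = 210 vertices and E = 15·13 + 14·14 = 391 edges.
F = 2 − V + E = 2 − 210 + 391 = 183.

183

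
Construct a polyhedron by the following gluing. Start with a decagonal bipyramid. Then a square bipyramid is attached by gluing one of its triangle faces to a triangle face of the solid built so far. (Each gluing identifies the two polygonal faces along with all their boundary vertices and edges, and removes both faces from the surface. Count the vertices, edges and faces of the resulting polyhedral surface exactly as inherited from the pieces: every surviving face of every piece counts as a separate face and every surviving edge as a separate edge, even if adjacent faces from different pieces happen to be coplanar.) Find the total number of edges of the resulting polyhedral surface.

39

A decagonal bipyramid: V=12, E=30, F=20.
Attach a square bipyramid (V=6, E=12, F=8) along a 3-gon: merge 3 vertices and 3 edges, delete both glued faces → V=15, E=39, F=26.
Check: V − E + F = 15 − 39 + 26 = 2.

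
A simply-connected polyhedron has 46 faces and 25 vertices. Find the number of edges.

69

Here V − E + F = 2.
E = V + F − (2) = 25 + 46 − (2) = 69.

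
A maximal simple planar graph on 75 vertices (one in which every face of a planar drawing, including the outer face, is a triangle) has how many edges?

In a plane triangulation 3F = 2E and V − E + F = 2, so E = 3V − 6 = 3·75 − 6 = 219.

219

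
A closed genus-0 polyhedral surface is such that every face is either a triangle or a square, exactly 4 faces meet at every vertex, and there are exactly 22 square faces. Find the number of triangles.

Let x be the number of triangles; then F = 22 + x.
Edge–face incidences: 2E = 4·22 + 3·x = 88 + 3x.
Every vertex has degree 4, so 4V = 2E.
Euler: V − E + F = 2 ⇒ (2E)/4 − E + (22 + x) = 2.
Multiply by 8: 2·(2E) − 4·(2E) + 8·(22 + x) = 16, i.e. 176 + 8x − 2·(88 + 3x) = 16.
Collecting terms: 2x = 16, so x = 8.
Then 2E = 88 + 3·8 = 112, so E = 56, V = 2E/4 = 28, F = 22 + 8 = 30.

8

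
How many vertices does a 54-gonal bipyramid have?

A bipyramid over an n-gon has 2n triangular faces and n + 2 vertices: V = 54 + 2 = 56, E = 3·54 = 162, F = 2·54 = 108.

56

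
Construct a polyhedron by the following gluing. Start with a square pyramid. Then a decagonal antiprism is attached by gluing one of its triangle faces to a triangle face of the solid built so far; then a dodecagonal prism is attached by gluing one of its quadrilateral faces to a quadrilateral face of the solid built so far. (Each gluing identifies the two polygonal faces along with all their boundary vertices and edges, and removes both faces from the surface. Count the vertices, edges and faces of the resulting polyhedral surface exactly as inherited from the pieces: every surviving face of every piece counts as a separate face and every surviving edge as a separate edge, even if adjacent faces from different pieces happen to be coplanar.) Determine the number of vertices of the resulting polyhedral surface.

A square pyramid: V=5, E=8, F=5.
Attach a decagonal antiprism (V=20, E=40, F=22) along a 3-gon: merge 3 vertices and 3 edges, delete both glued faces → V=22, E=45, F=25.
Attach a dodecagonal prism (V=24, E=36, F=14) along a 4-gon: merge 4 vertices and 4 edges, delete both glued faces → V=42, E=77, F=37.
Check: V − E + F = 42 − 77 + 37 = 2.

42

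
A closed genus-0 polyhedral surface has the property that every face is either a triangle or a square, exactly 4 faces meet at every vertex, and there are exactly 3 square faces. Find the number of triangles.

Let x be the number of triangles; then F = 3 + x.
Edge–face incidences: 2E = 4·3 + 3·x = 12 + 3x.
Every vertex has degree 4, so 4V = 2E.
Euler: V − E + F = 2 ⇒ (2E)/4 − E + (3 + x) = 2.
Multiply by 8: 2·(2E) − 4·(2E) + 8·(3 + x) = 16, i.e. 24 + 8x − 2·(12 + 3x) = 16.
Collecting terms: 2x = 16, so x = 8.
Then 2E = 12 + 3·8 = 36, so E = 18, V = 2E/4 = 9, F = 3 + 8 = 11.

8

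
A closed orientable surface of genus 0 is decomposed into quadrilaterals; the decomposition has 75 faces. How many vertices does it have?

χ = 2 − 2·0 = 2, and every face is a square so 4F = 2E.
E = 4·75/2 = 150. Then V = 2 + E − F = 2 + 150 − 75 = 77.

77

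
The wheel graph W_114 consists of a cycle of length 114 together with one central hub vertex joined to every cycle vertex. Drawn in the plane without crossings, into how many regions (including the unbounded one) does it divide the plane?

115

W_114 has V = 114 + 1 = 115 vertices and E = 2·114 = 228 edges.
By Euler's formula F = 2 − V + E = 2 − 115 + 228 = 115.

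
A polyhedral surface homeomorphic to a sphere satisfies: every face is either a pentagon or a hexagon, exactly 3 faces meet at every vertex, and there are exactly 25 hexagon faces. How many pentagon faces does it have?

12

Let x be the number of pentagons; then F = 25 + x.
Edge–face incidences: 2E = 6·25 + 5·x = 150 + 5x.
Every vertex has degree 3, so 3V = 2E.
Euler: V − E + F = 2 ⇒ (2E)/3 − E + (25 + x) = 2.
Multiply by 6: 2·(2E) − 3·(2E) + 6·(25 + x) = 12, i.e. 150 + 6x − (150 + 5x) = 12.
Collecting terms: x = 12.
Then 2E = 150 + 5·12 = 210, so E = 105, V = 2E/3 = 70, F = 25 + 12 = 37.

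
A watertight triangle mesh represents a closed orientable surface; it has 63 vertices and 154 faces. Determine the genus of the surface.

Every face is a triangle, so 2E = 3·154 = 462, giving E = 231.
χ = V − E + F = 63 − 231 + 154 = -14.
For a closed orientable surface χ = 2 − 2g, so g = (2 − (-14))/2 = 8.

8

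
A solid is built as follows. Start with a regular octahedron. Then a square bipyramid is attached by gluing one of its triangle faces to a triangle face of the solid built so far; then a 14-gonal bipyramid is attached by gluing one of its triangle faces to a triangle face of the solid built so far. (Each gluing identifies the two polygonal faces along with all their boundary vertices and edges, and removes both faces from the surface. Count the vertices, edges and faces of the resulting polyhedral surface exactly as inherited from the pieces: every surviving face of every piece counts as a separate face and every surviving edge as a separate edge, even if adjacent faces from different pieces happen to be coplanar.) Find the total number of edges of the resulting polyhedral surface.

A regular octahedron: V=6, E=12, F=8.
Attach a square bipyramid (V=6, E=12, F=8) along a 3-gon: merge 3 vertices and 3 edges, delete both glued faces → V=9, E=21, F=14.
Attach a 14-gonal bipyramid (V=16, E=42, F=28) along a 3-gon: merge 3 vertices and 3 edges, delete both glued faces → V=22, E=60, F=40.
Check: V − E + F = 22 − 60 + 40 = 2.

60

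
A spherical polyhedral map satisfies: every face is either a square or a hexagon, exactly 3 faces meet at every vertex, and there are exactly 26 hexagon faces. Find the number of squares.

Let x be the number of squares; then F = 26 + x.
Edge–face incidences: 2E = 6·26 + 4·x = 156 + 4x.
Every vertex has degree 3, so 3V = 2E.
Euler: V − E + F = 2 ⇒ (2E)/3 − E + (26 + x) = 2.
Multiply by 6: 2·(2E) − 3·(2E) + 6·(26 + x) = 12, i.e. 156 + 6x − (156 + 4x) = 12.
Collecting terms: 2x = 12, so x = 6.
Then 2E = 156 + 4·6 = 180, so E = 90, V = 2E/3 = 60, F = 26 + 6 = 32.

6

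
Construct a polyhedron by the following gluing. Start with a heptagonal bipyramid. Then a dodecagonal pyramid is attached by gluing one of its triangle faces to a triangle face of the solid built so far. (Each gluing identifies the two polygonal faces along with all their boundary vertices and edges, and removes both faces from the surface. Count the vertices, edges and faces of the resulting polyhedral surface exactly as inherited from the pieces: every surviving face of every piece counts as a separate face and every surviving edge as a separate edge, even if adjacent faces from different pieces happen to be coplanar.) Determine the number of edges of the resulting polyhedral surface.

42

A heptagonal bipyramid: V=9, E=21, F=14.
Attach a dodecagonal pyramid (V=13, E=24, F=13) along a 3-gon: merge 3 vertices and 3 edges, delete both glued faces → V=19, E=42, F=25.
Check: V − E + F = 19 − 42 + 25 = 2.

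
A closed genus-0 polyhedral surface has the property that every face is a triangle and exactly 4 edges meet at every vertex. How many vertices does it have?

Each face has 3 edges and each edge borders two faces, so 2E = 3F.
Each vertex has degree 4, so 4V = 2E and hence V = 3F/4.
Euler: V − E + F = 2 ⇒ (3F/4) − (3F/2) + F = 2.
Multiply by 8: (6 − 12 + 8)F = 16, i.e. 2F = 16.
So F = 8, E = 3·8/2 = 12, V = 3·8/4 = 6.

6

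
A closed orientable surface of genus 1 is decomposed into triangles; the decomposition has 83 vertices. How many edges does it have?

χ = 2 − 2·1 = 0, and every face is a triangle so 3F = 2E.
V − E + F = 0 with E = 3F/2 gives 83 − (3/2 − 1)·F = 0, so F = 166 and E = 249.

249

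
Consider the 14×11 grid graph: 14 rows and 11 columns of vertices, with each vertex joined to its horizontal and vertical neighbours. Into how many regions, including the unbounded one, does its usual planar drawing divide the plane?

The grid has V = 14·11 = 154 vertices and E = 14·10 + 11·13 = 283 edges.
F = 2 − V + E = 2 − 154 + 283 = 131.

131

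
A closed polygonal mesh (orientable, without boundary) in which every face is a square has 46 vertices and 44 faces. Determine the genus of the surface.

Every face is a square, so 2E = 4·44 = 176, giving E = 88.
χ = V − E + F = 46 − 88 + 44 = 2.
For a closed orientable surface χ = 2 − 2g, so g = (2 − (2))/2 = 0.

0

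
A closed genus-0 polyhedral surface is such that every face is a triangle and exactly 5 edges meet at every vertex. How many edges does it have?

Each face has 3 edges and each edge borders two faces, so 2E = 3F.
Each vertex has degree 5, so 5V = 2E and hence V = 3F/5.
Euler: V − E + F = 2 ⇒ (3F/5) − (3F/2) + F = 2.
Multiply by 10: (6 − 15 + 10)F = 20, i.e. 1F = 20.
So F = 20, E = 3·20/2 = 30, V = 3·20/5 = 12.

30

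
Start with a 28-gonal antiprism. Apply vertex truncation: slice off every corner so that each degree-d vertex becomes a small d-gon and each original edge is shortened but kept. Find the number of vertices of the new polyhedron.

224

The base solid has V = 56, E = 112, F = 58.
Truncation replaces each original edge-end by a new vertex, so V′ = 2E = 224.
Each original edge survives, and each old vertex of degree d contributes d new edges; summing degrees gives Σd = 2E, so E′ = E + 2E = 3E = 336.
Each original face survives and each original vertex becomes one new face: F′ = F + V = 114.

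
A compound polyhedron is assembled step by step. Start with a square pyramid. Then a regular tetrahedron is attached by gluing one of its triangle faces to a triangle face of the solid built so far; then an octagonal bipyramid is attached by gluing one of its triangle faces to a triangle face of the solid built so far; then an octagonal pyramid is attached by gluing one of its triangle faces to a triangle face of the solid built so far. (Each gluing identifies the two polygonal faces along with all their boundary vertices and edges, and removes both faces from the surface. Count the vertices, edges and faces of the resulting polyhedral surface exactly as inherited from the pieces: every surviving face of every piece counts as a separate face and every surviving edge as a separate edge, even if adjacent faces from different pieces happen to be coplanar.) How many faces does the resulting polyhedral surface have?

28

A square pyramid: V=5, E=8, F=5.
Attach a regular tetrahedron (V=4, E=6, F=4) along a 3-gon: merge 3 vertices and 3 edges, delete both glued faces → V=6, E=11, F=7.
Attach an octagonal bipyramid (V=10, E=24, F=16) along a 3-gon: merge 3 vertices and 3 edges, delete both glued faces → V=13, E=32, F=21.
Attach an octagonal pyramid (V=9, E=16, F=9) along a 3-gon: merge 3 vertices and 3 edges, delete both glued faces → V=19, E=45, F=28.
Check: V − E + F = 19 − 45 + 28 = 2.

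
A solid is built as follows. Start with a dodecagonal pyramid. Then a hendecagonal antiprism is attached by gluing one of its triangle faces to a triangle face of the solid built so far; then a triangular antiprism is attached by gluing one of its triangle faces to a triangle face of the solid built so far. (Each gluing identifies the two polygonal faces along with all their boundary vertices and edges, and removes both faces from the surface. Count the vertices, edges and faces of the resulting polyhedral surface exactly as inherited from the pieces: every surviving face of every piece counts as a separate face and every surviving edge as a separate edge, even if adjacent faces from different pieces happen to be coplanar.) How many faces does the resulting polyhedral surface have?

41

A dodecagonal pyramid: V=13, E=24, F=13.
Attach a hendecagonal antiprism (V=22, E=44, F=24) along a 3-gon: merge 3 vertices and 3 edges, delete both glued faces → V=32, E=65, F=35.
Attach a triangular antiprism (V=6, E=12, F=8) along a 3-gon: merge 3 vertices and 3 edges, delete both glued faces → V=35, E=74, F=41.
Check: V − E + F = 35 − 74 + 41 = 2.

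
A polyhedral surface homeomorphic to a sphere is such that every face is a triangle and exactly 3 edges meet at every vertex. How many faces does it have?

4

Each face has 3 edges and each edge borders two faces, so 2E = 3F.
Each vertex has degree 3, so 3V = 2E and hence V = 3F/3.
Euler: V − E + F = 2 ⇒ (3F/3) − (3F/2) + F = 2.
Multiply by 6: (6 − 9 + 6)F = 12, i.e. 3F = 12.
So F = 4, E = 3·4/2 = 6, V = 3·4/3 = 4.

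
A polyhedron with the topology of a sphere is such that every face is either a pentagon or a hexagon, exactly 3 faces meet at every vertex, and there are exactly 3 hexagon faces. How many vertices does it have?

26

Let x be the number of pentagons; then F = 3 + x.
Edge–face incidences: 2E = 6·3 + 5·x = 18 + 5x.
Every vertex has degree 3, so 3V = 2E.
Euler: V − E + F = 2 ⇒ (2E)/3 − E + (3 + x) = 2.
Multiply by 6: 2·(2E) − 3·(2E) + 6·(3 + x) = 12, i.e. 18 + 6x − (18 + 5x) = 12.
Collecting terms: x = 12.
Then 2E = 18 + 5·12 = 78, so E = 39, V = 2E/3 = 26, F = 3 + 12 = 15.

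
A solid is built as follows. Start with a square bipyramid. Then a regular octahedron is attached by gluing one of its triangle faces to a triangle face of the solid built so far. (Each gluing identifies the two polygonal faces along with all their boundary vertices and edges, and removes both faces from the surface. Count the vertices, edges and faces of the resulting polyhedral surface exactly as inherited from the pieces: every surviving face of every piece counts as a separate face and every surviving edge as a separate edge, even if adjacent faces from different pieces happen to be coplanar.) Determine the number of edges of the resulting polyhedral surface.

21

A square bipyramid: V=6, E=12, F=8.
Attach a regular octahedron (V=6, E=12, F=8) along a 3-gon: merge 3 vertices and 3 edges, delete both glued faces → V=9, E=21, F=14.
Check: V − E + F = 9 − 21 + 14 = 2.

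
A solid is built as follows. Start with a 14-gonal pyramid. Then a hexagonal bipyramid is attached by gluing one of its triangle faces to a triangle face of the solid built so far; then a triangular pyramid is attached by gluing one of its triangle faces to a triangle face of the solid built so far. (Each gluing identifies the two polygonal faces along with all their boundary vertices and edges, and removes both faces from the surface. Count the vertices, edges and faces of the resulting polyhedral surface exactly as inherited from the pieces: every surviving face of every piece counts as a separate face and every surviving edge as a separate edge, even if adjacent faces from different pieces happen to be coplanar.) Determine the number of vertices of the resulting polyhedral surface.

A 14-gonal pyramid: V=15, E=28, F=15.
Attach a hexagonal bipyramid (V=8, E=18, F=12) along a 3-gon: merge 3 vertices and 3 edges, delete both glued faces → V=20, E=43, F=25.
Attach a triangular pyramid (V=4, E=6, F=4) along a 3-gon: merge 3 vertices and 3 edges, delete both glued faces → V=21, E=46, F=27.
Check: V − E + F = 21 − 46 + 27 = 2.

21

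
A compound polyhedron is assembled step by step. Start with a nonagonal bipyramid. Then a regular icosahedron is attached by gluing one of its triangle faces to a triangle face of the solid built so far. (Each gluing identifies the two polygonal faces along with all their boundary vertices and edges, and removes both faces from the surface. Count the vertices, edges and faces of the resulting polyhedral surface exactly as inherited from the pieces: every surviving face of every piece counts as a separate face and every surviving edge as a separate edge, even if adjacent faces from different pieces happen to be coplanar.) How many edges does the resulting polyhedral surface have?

54

A nonagonal bipyramid: V=11, E=27, F=18.
Attach a regular icosahedron (V=12, E=30, F=20) along a 3-gon: merge 3 vertices and 3 edges, delete both glued faces → V=20, E=54, F=36.
Check: V − E + F = 20 − 54 + 36 = 2.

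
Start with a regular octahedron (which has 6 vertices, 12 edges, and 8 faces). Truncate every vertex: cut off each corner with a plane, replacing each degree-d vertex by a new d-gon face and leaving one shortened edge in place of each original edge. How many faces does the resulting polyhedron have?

14

Truncation replaces each original edge-end by a new vertex, so V′ = 2E = 24.
Each original edge survives, and each old vertex of degree d contributes d new edges; summing degrees gives Σd = 2E, so E′ = E + 2E = 3E = 36.
Each original face survives and each original vertex becomes one new face: F′ = F + V = 14.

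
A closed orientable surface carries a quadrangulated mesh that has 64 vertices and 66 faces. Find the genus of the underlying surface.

Every face is a square, so 2E = 4·66 = 264, giving E = 132.
χ = V − E + F = 64 − 132 + 66 = -2.
For a closed orientable surface χ = 2 − 2g, so g = (2 − (-2))/2 = 2.

2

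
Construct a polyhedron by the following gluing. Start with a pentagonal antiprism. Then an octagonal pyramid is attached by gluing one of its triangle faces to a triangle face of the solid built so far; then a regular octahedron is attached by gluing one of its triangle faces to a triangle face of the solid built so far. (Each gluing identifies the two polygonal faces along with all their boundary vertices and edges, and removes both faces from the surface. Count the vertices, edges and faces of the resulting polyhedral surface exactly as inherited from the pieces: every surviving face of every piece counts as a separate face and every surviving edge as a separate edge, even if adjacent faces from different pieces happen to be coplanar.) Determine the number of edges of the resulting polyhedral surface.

42

A pentagonal antiprism: V=10, E=20, F=12.
Attach an octagonal pyramid (V=9, E=16, F=9) along a 3-gon: merge 3 vertices and 3 edges, delete both glued faces → V=16, E=33, F=19.
Attach a regular octahedron (V=6, E=12, F=8) along a 3-gon: merge 3 vertices and 3 edges, delete both glued faces → V=19, E=42, F=25.
Check: V − E + F = 19 − 42 + 25 = 2.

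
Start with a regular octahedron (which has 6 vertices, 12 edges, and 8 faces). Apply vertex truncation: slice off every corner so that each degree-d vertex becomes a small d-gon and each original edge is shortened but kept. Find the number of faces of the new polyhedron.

Truncation replaces each original edge-end by a new vertex, so V′ = 2E = 24.
Each original edge survives, and each old vertex of degree d contributes d new edges; summing degrees gives Σd = 2E, so E′ = E + 2E = 3E = 36.
Each original face survives and each original vertex becomes one new face: F′ = F + V = 14.

14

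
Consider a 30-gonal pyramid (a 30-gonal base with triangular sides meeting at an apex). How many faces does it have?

A pyramid on an n-gon base has one n-gon and n triangles: V = 30 + 1 = 31, E = 2·30 = 60, F = 30 + 1 = 31.
Check: V − E + F = 31 − 60 + 31 = 2.

31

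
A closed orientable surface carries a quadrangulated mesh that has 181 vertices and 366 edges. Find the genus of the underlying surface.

Every face is a square and each edge borders two faces, so 4F = 2·366, giving F = 183.
χ = V − E + F = 181 − 366 + 183 = -2.
For a closed orientable surface χ = 2 − 2g, so g = (2 − (-2))/2 = 2.

2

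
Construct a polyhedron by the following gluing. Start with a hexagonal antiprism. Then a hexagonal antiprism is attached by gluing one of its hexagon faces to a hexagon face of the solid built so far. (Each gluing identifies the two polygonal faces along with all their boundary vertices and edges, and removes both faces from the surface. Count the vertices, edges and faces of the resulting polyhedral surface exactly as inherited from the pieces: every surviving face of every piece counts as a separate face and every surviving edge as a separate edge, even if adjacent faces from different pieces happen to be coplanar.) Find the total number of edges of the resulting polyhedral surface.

A hexagonal antiprism: V=12, E=24, F=14.
Attach a hexagonal antiprism (V=12, E=24, F=14) along a 6-gon: merge 6 vertices and 6 edges, delete both glued faces → V=18, E=42, F=26.
Check: V − E + F = 18 − 42 + 26 = 2.

42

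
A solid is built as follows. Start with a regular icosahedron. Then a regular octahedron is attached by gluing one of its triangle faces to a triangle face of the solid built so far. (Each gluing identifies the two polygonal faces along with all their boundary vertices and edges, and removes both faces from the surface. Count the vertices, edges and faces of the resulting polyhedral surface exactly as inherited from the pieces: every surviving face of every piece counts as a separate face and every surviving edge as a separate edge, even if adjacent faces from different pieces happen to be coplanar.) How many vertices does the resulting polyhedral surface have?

15

A regular icosahedron: V=12, E=30, F=20.
Attach a regular octahedron (V=6, E=12, F=8) along a 3-gon: merge 3 vertices and 3 edges, delete both glued faces → V=15, E=39, F=26.
Check: V − E + F = 15 − 39 + 26 = 2.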